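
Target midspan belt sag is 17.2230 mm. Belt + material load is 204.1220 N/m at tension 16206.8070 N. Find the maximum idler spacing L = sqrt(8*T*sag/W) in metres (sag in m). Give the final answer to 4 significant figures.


sag = 17.2230/1000 = 0.017223 m
L = sqrt(8 * 16206.8070 * 0.017223 / 204.1220)
L = 3.308 m


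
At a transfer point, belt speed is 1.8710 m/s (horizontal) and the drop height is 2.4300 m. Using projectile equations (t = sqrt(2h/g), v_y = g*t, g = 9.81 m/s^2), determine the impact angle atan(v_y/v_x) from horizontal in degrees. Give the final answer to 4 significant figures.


t = sqrt(2*2.4300/9.81) = 0.703856 s
v_y = 9.81 * 0.703856 = 6.90483 m/s
angle = atan(6.90483 / 1.8710) = 74.84 deg


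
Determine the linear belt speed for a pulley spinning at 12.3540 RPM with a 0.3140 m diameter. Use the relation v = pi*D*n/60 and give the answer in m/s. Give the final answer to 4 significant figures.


v = pi * 0.3140 * 12.3540 / 60
v = 0.2031 m/s


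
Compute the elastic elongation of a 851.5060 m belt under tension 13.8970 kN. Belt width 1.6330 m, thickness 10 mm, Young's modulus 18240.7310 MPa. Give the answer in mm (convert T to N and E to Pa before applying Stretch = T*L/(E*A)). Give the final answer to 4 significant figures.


A = 1.6330 * 0.01 = 0.01633 m^2
Stretch = 13.8970*1000 * 851.5060 / (18240.7310e6 * 0.01633) * 1000
Stretch = 39.73 mm


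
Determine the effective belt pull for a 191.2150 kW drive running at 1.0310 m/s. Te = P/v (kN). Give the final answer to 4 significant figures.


Te = P / v = 191.2150 / 1.0310
Te = 185.5 kN


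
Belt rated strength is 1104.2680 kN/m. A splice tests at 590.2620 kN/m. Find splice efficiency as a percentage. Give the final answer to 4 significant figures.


Eff = 590.2620 / 1104.2680 * 100
Eff = 53.45 %


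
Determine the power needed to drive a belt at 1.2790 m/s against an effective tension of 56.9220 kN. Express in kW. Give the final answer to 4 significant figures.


P = Te * v = 56.9220 * 1.2790
P = 72.80 kW


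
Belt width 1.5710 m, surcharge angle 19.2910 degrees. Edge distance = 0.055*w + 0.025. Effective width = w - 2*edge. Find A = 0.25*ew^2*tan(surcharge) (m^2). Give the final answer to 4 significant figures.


edge = 0.055*1.5710 + 0.025 = 0.111405 m
ew = 1.5710 - 2*0.111405 = 1.34819 m
A = 0.25 * 1.34819^2 * tan(19.2910 deg)
A = 0.1590 m^2


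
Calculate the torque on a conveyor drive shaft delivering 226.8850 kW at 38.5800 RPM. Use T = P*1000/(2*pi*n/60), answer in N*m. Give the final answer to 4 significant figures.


omega = 2*pi*38.5800/60 = 4.04009 rad/s
T = 226.8850*1000 / 4.04009
T = 56160 N*m


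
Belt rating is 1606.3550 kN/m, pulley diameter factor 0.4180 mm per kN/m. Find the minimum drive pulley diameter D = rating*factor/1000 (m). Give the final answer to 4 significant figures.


D = 1606.3550 * 0.4180 / 1000
D = 0.6715 m


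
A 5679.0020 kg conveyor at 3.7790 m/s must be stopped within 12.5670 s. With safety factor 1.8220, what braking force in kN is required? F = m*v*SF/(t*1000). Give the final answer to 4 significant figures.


F = 5679.0020 * 3.7790 / 12.5670 * 1.8220 / 1000
F = 3.111 kN


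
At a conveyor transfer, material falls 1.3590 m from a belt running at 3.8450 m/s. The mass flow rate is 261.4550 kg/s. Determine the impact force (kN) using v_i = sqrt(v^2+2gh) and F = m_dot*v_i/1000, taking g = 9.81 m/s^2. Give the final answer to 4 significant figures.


v_i = sqrt(3.8450^2 + 2*9.81*1.3590) = 6.43798 m/s
F = 261.4550 * 6.43798 / 1000
F = 1.683 kN


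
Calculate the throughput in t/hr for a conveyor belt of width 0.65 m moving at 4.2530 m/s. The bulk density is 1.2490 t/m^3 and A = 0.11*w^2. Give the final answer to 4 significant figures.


A = 0.11 * 0.65^2 = 0.046475 m^2
C = 0.046475 * 4.2530 * 1.2490 * 3600
C = 888.8 t/hr


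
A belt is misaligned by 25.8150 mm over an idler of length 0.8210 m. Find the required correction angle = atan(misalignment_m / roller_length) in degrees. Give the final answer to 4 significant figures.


misalign_m = 25.8150 / 1000 = 0.025815 m
angle = atan(0.025815 / 0.8210)
angle = 1.801 deg


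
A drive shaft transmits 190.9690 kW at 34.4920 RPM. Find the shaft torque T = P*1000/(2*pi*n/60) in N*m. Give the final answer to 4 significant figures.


omega = 2*pi*34.4920/60 = 3.61199 rad/s
T = 190.9690*1000 / 3.61199
T = 52870 N*m


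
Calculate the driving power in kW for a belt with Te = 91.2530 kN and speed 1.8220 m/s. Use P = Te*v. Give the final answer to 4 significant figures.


P = Te * v = 91.2530 * 1.8220
P = 166.3 kW


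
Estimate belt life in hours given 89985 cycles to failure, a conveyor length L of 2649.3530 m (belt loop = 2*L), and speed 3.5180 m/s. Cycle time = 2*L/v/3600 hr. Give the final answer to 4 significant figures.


cycle_time = 2 * 2649.3530 / 3.5180 / 3600 = 0.418381 hr
life = 89985 * 0.418381 = 37650 hours


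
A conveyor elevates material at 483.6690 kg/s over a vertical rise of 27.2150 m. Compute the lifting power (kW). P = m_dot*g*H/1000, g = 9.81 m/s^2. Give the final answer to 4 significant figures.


P = 483.6690 * 9.81 * 27.2150 / 1000
P = 129.1 kW


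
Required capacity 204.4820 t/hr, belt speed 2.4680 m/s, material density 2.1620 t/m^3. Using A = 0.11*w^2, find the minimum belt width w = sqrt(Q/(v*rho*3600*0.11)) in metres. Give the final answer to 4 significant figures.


A_req = 204.4820 / (2.4680 * 2.1620 * 3600) = 0.0106451 m^2
w = sqrt(0.0106451 / 0.11)
w = 0.3111 m


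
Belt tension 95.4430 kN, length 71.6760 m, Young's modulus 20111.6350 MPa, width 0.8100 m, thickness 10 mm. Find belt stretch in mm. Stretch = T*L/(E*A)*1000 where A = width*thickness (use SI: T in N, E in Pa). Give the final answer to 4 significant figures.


A = 0.8100 * 0.01 = 0.00810 m^2
Stretch = 95.4430*1000 * 71.6760 / (20111.6350e6 * 0.00810) * 1000
Stretch = 41.99 mm


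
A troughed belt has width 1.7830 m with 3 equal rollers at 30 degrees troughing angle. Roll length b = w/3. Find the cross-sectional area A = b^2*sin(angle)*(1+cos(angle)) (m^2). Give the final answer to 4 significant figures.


b = 1.7830/3 = 0.594333 m
A = 0.594333^2 * sin(30 deg) * (1 + cos(30 deg))
A = 0.3296 m^2


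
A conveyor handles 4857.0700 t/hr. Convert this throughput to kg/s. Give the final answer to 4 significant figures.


m_dot = 4857.0700 * 1000 / 3600
m_dot = 1349 kg/s


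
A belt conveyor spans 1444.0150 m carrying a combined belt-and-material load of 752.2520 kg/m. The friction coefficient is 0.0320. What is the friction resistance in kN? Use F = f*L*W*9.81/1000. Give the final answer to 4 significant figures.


F = 0.0320 * 1444.0150 * 752.2520 * 9.81 / 1000
F = 341.0 kN


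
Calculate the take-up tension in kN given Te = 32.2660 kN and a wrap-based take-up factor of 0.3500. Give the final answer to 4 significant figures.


T_tu = 32.2660 * 0.3500
T_tu = 11.29 kN


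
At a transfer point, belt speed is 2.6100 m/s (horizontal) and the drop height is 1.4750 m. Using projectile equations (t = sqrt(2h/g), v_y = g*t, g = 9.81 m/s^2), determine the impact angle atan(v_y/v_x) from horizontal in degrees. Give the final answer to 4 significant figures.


t = sqrt(2*1.4750/9.81) = 0.548374 s
v_y = 9.81 * 0.548374 = 5.37955 m/s
angle = atan(5.37955 / 2.6100) = 64.12 deg


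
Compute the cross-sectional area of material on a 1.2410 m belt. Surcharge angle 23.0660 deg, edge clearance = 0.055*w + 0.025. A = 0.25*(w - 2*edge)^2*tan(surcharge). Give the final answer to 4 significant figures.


edge = 0.055*1.2410 + 0.025 = 0.093255 m
ew = 1.2410 - 2*0.093255 = 1.05449 m
A = 0.25 * 1.05449^2 * tan(23.0660 deg)
A = 0.1184 m^2


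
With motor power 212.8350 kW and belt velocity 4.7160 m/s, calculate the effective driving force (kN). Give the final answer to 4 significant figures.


Te = P / v = 212.8350 / 4.7160
Te = 45.13 kN


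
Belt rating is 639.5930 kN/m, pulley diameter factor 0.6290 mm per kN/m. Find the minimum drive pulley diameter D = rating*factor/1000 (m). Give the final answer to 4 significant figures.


D = 639.5930 * 0.6290 / 1000
D = 0.4023 m


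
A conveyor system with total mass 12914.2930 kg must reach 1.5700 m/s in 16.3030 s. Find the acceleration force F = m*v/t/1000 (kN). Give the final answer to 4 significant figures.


F = 12914.2930 * 1.5700 / 16.3030 / 1000
F = 1.244 kN


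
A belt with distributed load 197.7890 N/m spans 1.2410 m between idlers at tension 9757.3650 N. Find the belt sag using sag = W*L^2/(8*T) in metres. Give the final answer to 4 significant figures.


sag = 197.7890 * 1.2410^2 / (8 * 9757.3650)
sag = 0.003902 m


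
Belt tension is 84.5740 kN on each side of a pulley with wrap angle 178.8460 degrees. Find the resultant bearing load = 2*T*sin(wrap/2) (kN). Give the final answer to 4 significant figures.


F = 2 * 84.5740 * sin(178.8460/2 deg)
F = 169.1 kN


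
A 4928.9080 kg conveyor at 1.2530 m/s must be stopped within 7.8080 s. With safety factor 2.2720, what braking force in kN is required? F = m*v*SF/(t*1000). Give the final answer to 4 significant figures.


F = 4928.9080 * 1.2530 / 7.8080 * 2.2720 / 1000
F = 1.797 kN


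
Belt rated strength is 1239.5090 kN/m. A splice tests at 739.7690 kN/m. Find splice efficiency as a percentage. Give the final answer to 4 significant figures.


Eff = 739.7690 / 1239.5090 * 100
Eff = 59.68 %


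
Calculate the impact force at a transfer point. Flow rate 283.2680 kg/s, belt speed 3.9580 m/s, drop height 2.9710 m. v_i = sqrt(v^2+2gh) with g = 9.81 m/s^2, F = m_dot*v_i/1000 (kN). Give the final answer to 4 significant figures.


v_i = sqrt(3.9580^2 + 2*9.81*2.9710) = 8.59981 m/s
F = 283.2680 * 8.59981 / 1000
F = 2.436 kN


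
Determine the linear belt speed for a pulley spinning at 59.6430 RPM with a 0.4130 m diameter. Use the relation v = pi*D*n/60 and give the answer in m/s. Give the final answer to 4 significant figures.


v = pi * 0.4130 * 59.6430 / 60
v = 1.290 m/s


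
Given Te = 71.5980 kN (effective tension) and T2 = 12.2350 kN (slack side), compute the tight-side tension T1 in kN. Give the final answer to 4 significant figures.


T1 = Te + T2 = 71.5980 + 12.2350
T1 = 83.83 kN


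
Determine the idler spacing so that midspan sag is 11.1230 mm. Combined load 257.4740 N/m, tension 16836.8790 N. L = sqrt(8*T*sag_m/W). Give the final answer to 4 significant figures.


sag = 11.1230/1000 = 0.011123 m
L = sqrt(8 * 16836.8790 * 0.011123 / 257.4740)
L = 2.412 m


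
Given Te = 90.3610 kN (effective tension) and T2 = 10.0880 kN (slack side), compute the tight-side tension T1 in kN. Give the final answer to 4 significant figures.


T1 = Te + T2 = 90.3610 + 10.0880
T1 = 100.4 kN


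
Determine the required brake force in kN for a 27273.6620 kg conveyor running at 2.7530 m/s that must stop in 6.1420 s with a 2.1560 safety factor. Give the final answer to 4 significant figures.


F = 27273.6620 * 2.7530 / 6.1420 * 2.1560 / 1000
F = 26.36 kN


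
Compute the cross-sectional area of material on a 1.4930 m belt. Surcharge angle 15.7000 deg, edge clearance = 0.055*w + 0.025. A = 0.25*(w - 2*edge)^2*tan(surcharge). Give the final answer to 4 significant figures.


edge = 0.055*1.4930 + 0.025 = 0.107115 m
ew = 1.4930 - 2*0.107115 = 1.27877 m
A = 0.25 * 1.27877^2 * tan(15.7000 deg)
A = 0.1149 m^2


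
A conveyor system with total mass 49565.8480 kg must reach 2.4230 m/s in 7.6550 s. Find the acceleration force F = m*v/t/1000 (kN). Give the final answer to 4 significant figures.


F = 49565.8480 * 2.4230 / 7.6550 / 1000
F = 15.69 kN


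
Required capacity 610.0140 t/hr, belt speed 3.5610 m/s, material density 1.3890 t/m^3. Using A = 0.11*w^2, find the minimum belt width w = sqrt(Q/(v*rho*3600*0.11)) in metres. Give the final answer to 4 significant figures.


A_req = 610.0140 / (3.5610 * 1.3890 * 3600) = 0.0342581 m^2
w = sqrt(0.0342581 / 0.11)
w = 0.5581 m


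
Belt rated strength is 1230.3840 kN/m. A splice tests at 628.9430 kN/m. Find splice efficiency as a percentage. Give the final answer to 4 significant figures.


Eff = 628.9430 / 1230.3840 * 100
Eff = 51.12 %


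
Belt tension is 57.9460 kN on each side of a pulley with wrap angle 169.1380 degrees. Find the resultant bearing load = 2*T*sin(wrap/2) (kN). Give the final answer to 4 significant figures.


F = 2 * 57.9460 * sin(169.1380/2 deg)
F = 115.4 kN


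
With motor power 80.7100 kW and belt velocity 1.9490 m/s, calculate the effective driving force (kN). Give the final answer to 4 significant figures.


Te = P / v = 80.7100 / 1.9490
Te = 41.41 kN


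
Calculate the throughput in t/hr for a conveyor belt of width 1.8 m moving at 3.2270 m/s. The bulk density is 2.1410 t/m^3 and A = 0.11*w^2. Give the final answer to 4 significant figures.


A = 0.11 * 1.8^2 = 0.3564 m^2
C = 0.3564 * 3.2270 * 2.1410 * 3600
C = 8865 t/hr


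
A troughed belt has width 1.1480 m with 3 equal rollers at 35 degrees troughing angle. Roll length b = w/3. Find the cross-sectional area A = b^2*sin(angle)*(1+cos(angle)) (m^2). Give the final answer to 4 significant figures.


b = 1.1480/3 = 0.382667 m
A = 0.382667^2 * sin(35 deg) * (1 + cos(35 deg))
A = 0.1528 m^2


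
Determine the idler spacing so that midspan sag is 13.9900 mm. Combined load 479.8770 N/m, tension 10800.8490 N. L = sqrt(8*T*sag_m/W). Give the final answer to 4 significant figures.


sag = 13.9900/1000 = 0.013990 m
L = sqrt(8 * 10800.8490 * 0.013990 / 479.8770)
L = 1.587 m


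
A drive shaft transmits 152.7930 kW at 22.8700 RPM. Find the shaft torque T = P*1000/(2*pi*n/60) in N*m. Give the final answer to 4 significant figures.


omega = 2*pi*22.8700/60 = 2.39494 rad/s
T = 152.7930*1000 / 2.39494
T = 63800 N*m


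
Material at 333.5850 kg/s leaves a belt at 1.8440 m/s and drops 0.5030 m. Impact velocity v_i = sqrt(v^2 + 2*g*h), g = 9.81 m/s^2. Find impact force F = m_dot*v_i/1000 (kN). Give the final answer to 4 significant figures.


v_i = sqrt(1.8440^2 + 2*9.81*0.5030) = 3.64269 m/s
F = 333.5850 * 3.64269 / 1000
F = 1.215 kN


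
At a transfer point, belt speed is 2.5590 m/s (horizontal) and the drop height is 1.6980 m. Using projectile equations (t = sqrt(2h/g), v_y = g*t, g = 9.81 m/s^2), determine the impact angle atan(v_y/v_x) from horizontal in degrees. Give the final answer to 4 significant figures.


t = sqrt(2*1.6980/9.81) = 0.588368 s
v_y = 9.81 * 0.588368 = 5.77189 m/s
angle = atan(5.77189 / 2.5590) = 66.09 deg


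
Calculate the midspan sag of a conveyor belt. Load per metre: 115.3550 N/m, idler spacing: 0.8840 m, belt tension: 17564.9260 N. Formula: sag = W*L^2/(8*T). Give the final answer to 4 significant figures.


sag = 115.3550 * 0.8840^2 / (8 * 17564.9260)
sag = 0.0006415 m


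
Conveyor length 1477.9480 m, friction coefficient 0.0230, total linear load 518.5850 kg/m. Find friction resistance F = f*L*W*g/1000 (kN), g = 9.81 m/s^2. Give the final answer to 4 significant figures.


F = 0.0230 * 1477.9480 * 518.5850 * 9.81 / 1000
F = 172.9 kN


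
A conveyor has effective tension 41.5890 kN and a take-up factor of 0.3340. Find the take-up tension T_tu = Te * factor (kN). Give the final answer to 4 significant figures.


T_tu = 41.5890 * 0.3340
T_tu = 13.89 kN


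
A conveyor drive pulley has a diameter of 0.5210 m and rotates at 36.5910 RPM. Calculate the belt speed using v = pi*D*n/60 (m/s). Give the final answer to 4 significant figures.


v = pi * 0.5210 * 36.5910 / 60
v = 0.9982 m/s


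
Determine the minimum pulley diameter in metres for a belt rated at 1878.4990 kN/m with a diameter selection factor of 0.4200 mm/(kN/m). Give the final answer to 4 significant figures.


D = 1878.4990 * 0.4200 / 1000
D = 0.7890 m


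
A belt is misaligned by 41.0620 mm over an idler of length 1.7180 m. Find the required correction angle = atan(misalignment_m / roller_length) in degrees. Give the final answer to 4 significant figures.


misalign_m = 41.0620 / 1000 = 0.041062 m
angle = atan(0.041062 / 1.7180)
angle = 1.369 deg


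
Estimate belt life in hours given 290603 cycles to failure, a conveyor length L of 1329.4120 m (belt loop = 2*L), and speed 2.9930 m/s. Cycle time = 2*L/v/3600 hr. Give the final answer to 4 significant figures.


cycle_time = 2 * 1329.4120 / 2.9930 / 3600 = 0.246763 hr
life = 290603 * 0.246763 = 71710 hours


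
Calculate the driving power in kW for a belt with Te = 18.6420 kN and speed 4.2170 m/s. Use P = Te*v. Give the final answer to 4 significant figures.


P = Te * v = 18.6420 * 4.2170
P = 78.61 kW


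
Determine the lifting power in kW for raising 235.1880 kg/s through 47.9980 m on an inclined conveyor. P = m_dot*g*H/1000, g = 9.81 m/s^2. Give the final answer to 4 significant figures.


P = 235.1880 * 9.81 * 47.9980 / 1000
P = 110.7 kW


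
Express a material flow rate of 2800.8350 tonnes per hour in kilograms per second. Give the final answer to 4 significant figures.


m_dot = 2800.8350 * 1000 / 3600
m_dot = 778.0 kg/s


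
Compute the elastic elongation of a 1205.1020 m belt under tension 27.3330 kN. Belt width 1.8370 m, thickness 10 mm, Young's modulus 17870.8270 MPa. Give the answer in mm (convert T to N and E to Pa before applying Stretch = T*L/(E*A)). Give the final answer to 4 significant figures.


A = 1.8370 * 0.01 = 0.01837 m^2
Stretch = 27.3330*1000 * 1205.1020 / (17870.8270e6 * 0.01837) * 1000
Stretch = 100.3 mm


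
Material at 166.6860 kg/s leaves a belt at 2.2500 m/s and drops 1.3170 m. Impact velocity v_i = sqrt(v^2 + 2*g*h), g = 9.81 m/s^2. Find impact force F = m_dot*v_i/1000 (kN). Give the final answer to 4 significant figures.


v_i = sqrt(2.2500^2 + 2*9.81*1.3170) = 5.55896 m/s
F = 166.6860 * 5.55896 / 1000
F = 0.9266 kN


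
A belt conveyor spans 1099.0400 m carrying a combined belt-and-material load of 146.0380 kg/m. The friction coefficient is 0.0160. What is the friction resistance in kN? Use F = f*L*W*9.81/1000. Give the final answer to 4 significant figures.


F = 0.0160 * 1099.0400 * 146.0380 * 9.81 / 1000
F = 25.19 kN


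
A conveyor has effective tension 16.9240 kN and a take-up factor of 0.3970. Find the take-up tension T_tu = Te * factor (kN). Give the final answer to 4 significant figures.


T_tu = 16.9240 * 0.3970
T_tu = 6.719 kN


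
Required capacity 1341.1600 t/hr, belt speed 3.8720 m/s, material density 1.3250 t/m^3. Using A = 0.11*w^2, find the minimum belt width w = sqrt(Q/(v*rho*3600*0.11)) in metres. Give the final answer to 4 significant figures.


A_req = 1341.1600 / (3.8720 * 1.3250 * 3600) = 0.0726151 m^2
w = sqrt(0.0726151 / 0.11)
w = 0.8125 m


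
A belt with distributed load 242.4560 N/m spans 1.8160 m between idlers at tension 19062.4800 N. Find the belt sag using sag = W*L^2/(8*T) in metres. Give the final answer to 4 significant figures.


sag = 242.4560 * 1.8160^2 / (8 * 19062.4800)
sag = 0.005243 m


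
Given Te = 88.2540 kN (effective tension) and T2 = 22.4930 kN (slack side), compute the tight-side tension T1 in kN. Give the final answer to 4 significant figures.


T1 = Te + T2 = 88.2540 + 22.4930
T1 = 110.7 kN


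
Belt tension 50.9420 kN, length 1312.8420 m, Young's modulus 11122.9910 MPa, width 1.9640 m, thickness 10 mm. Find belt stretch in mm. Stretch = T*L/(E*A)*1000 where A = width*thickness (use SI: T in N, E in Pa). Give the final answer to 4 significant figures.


A = 1.9640 * 0.01 = 0.01964 m^2
Stretch = 50.9420*1000 * 1312.8420 / (11122.9910e6 * 0.01964) * 1000
Stretch = 306.1 mm


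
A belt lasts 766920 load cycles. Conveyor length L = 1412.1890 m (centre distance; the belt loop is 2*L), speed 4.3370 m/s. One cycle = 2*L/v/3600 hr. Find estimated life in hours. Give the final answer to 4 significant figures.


cycle_time = 2 * 1412.1890 / 4.3370 / 3600 = 0.180897 hr
life = 766920 * 0.180897 = 138700 hours


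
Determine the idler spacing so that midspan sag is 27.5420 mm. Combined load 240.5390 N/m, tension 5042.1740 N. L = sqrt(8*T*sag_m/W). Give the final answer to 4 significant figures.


sag = 27.5420/1000 = 0.027542 m
L = sqrt(8 * 5042.1740 * 0.027542 / 240.5390)
L = 2.149 m


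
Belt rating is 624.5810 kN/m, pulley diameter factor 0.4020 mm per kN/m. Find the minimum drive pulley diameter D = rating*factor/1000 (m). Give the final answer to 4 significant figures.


D = 624.5810 * 0.4020 / 1000
D = 0.2511 m


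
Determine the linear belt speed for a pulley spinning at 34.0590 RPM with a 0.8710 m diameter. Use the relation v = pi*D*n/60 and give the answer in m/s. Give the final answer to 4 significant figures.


v = pi * 0.8710 * 34.0590 / 60
v = 1.553 m/s


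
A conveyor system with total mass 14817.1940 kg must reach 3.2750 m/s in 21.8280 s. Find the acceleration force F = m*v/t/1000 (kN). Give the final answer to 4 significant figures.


F = 14817.1940 * 3.2750 / 21.8280 / 1000
F = 2.223 kN


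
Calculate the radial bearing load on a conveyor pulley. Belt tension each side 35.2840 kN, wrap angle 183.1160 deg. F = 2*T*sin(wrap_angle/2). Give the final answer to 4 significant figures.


F = 2 * 35.2840 * sin(183.1160/2 deg)
F = 70.54 kN


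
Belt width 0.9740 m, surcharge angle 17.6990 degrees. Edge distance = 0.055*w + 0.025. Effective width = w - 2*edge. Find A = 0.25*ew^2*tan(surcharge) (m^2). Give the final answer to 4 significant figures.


edge = 0.055*0.9740 + 0.025 = 0.07857 m
ew = 0.9740 - 2*0.07857 = 0.81686 m
A = 0.25 * 0.81686^2 * tan(17.6990 deg)
A = 0.05323 m^2


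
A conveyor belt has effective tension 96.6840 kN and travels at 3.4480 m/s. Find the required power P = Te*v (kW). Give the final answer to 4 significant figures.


P = Te * v = 96.6840 * 3.4480
P = 333.4 kW


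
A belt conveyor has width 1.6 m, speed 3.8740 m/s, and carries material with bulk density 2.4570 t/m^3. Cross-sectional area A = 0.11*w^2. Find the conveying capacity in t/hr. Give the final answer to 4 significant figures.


A = 0.11 * 1.6^2 = 0.2816 m^2
C = 0.2816 * 3.8740 * 2.4570 * 3600
C = 9649 t/hr


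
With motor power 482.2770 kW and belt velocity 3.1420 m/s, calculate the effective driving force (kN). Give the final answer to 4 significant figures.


Te = P / v = 482.2770 / 3.1420
Te = 153.5 kN


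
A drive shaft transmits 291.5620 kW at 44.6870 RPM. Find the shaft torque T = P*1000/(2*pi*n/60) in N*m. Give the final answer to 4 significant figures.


omega = 2*pi*44.6870/60 = 4.67961 rad/s
T = 291.5620*1000 / 4.67961
T = 62300 N*m


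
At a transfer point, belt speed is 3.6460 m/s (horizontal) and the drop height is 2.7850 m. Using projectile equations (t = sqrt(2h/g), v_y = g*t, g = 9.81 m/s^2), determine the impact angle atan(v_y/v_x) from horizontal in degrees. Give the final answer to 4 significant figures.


t = sqrt(2*2.7850/9.81) = 0.753517 s
v_y = 9.81 * 0.753517 = 7.392 m/s
angle = atan(7.392 / 3.6460) = 63.75 deg


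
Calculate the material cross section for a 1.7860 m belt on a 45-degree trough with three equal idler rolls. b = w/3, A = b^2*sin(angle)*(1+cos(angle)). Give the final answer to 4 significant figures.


b = 1.7860/3 = 0.595333 m
A = 0.595333^2 * sin(45 deg) * (1 + cos(45 deg))
A = 0.4278 m^2


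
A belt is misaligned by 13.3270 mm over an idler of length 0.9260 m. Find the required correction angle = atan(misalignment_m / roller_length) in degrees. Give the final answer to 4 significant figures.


misalign_m = 13.3270 / 1000 = 0.013327 m
angle = atan(0.013327 / 0.9260)
angle = 0.8245 deg


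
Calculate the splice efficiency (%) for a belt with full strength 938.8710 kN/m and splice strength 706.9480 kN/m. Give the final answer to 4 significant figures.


Eff = 706.9480 / 938.8710 * 100
Eff = 75.30 %


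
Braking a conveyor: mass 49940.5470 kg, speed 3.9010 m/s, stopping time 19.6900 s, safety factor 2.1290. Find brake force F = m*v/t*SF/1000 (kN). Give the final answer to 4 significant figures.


F = 49940.5470 * 3.9010 / 19.6900 * 2.1290 / 1000
F = 21.06 kN


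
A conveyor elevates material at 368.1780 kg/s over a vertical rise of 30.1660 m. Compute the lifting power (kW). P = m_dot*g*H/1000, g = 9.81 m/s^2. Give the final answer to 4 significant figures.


P = 368.1780 * 9.81 * 30.1660 / 1000
P = 109.0 kW


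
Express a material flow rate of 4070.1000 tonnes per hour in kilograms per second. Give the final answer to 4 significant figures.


m_dot = 4070.1000 * 1000 / 3600
m_dot = 1131 kg/s


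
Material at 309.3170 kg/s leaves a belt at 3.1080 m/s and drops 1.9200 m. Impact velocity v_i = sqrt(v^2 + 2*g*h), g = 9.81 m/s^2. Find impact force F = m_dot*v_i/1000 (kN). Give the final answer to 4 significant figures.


v_i = sqrt(3.1080^2 + 2*9.81*1.9200) = 6.87968 m/s
F = 309.3170 * 6.87968 / 1000
F = 2.128 kN


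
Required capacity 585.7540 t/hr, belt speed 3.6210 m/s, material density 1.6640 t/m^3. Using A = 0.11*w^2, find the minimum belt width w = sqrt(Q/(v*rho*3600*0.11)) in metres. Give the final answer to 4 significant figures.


A_req = 585.7540 / (3.6210 * 1.6640 * 3600) = 0.0270042 m^2
w = sqrt(0.0270042 / 0.11)
w = 0.4955 m


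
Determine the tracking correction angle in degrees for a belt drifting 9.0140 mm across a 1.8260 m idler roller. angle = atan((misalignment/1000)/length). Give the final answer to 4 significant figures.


misalign_m = 9.0140 / 1000 = 0.009014 m
angle = atan(0.009014 / 1.8260)
angle = 0.2828 deg


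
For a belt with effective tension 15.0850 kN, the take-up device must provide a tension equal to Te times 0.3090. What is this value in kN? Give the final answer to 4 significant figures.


T_tu = 15.0850 * 0.3090
T_tu = 4.661 kN


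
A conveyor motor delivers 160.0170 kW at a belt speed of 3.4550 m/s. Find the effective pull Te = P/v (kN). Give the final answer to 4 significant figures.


Te = P / v = 160.0170 / 3.4550
Te = 46.31 kN


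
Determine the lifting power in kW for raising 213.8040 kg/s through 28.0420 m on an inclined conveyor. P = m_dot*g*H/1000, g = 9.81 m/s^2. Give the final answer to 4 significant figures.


P = 213.8040 * 9.81 * 28.0420 / 1000
P = 58.82 kW


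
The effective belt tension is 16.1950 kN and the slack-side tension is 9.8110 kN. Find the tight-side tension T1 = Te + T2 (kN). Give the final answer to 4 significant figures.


T1 = Te + T2 = 16.1950 + 9.8110
T1 = 26.01 kN


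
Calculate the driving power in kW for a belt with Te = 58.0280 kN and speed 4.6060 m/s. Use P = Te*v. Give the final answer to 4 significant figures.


P = Te * v = 58.0280 * 4.6060
P = 267.3 kW


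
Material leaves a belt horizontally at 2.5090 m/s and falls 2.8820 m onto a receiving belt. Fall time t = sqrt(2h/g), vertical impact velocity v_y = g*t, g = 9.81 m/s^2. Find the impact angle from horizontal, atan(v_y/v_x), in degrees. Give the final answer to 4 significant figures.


t = sqrt(2*2.8820/9.81) = 0.766527 s
v_y = 9.81 * 0.766527 = 7.51963 m/s
angle = atan(7.51963 / 2.5090) = 71.55 deg


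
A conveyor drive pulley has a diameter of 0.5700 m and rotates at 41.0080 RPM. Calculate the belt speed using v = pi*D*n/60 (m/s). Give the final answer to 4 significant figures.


v = pi * 0.5700 * 41.0080 / 60
v = 1.224 m/s


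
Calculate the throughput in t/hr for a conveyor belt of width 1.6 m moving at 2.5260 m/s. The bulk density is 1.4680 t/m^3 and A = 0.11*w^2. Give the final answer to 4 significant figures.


A = 0.11 * 1.6^2 = 0.2816 m^2
C = 0.2816 * 2.5260 * 1.4680 * 3600
C = 3759 t/hr


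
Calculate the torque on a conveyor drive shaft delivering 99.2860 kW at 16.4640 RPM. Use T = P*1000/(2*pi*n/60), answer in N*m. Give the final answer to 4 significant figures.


omega = 2*pi*16.4640/60 = 1.72411 rad/s
T = 99.2860*1000 / 1.72411
T = 57590 N*m


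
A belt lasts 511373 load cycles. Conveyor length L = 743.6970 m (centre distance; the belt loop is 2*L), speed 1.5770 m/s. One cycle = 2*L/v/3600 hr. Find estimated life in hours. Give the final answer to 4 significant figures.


cycle_time = 2 * 743.6970 / 1.5770 / 3600 = 0.261994 hr
life = 511373 * 0.261994 = 134000 hours


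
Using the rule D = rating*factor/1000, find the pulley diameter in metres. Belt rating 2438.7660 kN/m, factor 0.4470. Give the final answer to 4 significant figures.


D = 2438.7660 * 0.4470 / 1000
D = 1.090 m


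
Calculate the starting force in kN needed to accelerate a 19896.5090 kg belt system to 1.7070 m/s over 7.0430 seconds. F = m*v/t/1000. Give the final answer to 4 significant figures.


F = 19896.5090 * 1.7070 / 7.0430 / 1000
F = 4.822 kN


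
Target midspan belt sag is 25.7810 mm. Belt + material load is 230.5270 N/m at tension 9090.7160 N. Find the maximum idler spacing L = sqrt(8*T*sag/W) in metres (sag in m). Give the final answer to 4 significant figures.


sag = 25.7810/1000 = 0.025781 m
L = sqrt(8 * 9090.7160 * 0.025781 / 230.5270)
L = 2.852 m


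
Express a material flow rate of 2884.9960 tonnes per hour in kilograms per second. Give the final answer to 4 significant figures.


m_dot = 2884.9960 * 1000 / 3600
m_dot = 801.4 kg/s


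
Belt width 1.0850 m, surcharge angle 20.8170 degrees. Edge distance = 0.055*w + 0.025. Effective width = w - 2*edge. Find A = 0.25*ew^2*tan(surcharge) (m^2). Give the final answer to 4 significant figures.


edge = 0.055*1.0850 + 0.025 = 0.084675 m
ew = 1.0850 - 2*0.084675 = 0.91565 m
A = 0.25 * 0.91565^2 * tan(20.8170 deg)
A = 0.07969 m^2


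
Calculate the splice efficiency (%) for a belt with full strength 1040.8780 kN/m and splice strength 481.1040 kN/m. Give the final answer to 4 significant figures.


Eff = 481.1040 / 1040.8780 * 100
Eff = 46.22 %


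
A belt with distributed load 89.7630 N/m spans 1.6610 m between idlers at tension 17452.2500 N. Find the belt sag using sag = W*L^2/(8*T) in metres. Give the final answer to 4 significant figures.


sag = 89.7630 * 1.6610^2 / (8 * 17452.2500)
sag = 0.001774 m


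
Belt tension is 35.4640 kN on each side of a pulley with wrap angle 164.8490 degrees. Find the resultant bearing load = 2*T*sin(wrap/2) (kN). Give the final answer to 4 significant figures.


F = 2 * 35.4640 * sin(164.8490/2 deg)
F = 70.31 kN


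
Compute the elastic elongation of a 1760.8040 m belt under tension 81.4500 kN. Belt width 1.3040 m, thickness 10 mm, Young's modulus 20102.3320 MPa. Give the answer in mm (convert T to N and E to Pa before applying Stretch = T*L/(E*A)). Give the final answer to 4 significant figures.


A = 1.3040 * 0.01 = 0.01304 m^2
Stretch = 81.4500*1000 * 1760.8040 / (20102.3320e6 * 0.01304) * 1000
Stretch = 547.1 mm


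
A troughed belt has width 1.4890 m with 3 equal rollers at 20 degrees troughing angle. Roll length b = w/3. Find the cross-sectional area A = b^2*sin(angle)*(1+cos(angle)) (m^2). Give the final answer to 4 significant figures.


b = 1.4890/3 = 0.496333 m
A = 0.496333^2 * sin(20 deg) * (1 + cos(20 deg))
A = 0.1634 m^2


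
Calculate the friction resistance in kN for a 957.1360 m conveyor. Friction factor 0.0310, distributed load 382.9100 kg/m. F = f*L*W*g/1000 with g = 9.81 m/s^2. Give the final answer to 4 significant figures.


F = 0.0310 * 957.1360 * 382.9100 * 9.81 / 1000
F = 111.5 kN


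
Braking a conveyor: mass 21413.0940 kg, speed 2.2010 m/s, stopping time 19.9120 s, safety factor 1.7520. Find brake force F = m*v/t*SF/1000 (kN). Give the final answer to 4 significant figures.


F = 21413.0940 * 2.2010 / 19.9120 * 1.7520 / 1000
F = 4.147 kN


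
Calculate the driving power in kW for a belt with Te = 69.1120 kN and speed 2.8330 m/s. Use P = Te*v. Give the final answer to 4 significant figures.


P = Te * v = 69.1120 * 2.8330
P = 195.8 kW


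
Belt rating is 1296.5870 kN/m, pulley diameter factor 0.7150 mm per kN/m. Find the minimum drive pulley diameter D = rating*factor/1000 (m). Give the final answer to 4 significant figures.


D = 1296.5870 * 0.7150 / 1000
D = 0.9271 m


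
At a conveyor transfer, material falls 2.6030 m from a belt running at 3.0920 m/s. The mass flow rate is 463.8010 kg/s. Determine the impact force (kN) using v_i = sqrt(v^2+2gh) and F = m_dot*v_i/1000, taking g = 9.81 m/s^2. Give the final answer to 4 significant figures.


v_i = sqrt(3.0920^2 + 2*9.81*2.6030) = 7.78661 m/s
F = 463.8010 * 7.78661 / 1000
F = 3.611 kN


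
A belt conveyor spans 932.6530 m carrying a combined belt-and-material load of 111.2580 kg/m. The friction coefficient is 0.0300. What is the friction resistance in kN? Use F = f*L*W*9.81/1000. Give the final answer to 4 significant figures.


F = 0.0300 * 932.6530 * 111.2580 * 9.81 / 1000
F = 30.54 kN


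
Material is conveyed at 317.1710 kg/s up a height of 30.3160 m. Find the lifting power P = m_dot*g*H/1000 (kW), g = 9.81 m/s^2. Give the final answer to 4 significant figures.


P = 317.1710 * 9.81 * 30.3160 / 1000
P = 94.33 kW


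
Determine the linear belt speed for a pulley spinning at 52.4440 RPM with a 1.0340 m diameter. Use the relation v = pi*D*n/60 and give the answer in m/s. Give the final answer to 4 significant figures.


v = pi * 1.0340 * 52.4440 / 60
v = 2.839 m/s


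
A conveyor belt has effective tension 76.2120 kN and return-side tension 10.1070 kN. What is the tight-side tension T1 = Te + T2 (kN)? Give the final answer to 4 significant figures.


T1 = Te + T2 = 76.2120 + 10.1070
T1 = 86.32 kN


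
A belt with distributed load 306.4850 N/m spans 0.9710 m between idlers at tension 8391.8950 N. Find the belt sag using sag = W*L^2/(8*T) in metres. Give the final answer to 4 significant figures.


sag = 306.4850 * 0.9710^2 / (8 * 8391.8950)
sag = 0.004304 m


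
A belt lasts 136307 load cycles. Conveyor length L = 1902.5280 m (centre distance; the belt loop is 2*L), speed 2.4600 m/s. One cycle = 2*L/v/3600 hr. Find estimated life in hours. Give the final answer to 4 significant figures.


cycle_time = 2 * 1902.5280 / 2.4600 / 3600 = 0.429659 hr
life = 136307 * 0.429659 = 58570 hours


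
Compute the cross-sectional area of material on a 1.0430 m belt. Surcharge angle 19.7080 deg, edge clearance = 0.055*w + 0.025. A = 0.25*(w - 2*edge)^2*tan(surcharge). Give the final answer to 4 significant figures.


edge = 0.055*1.0430 + 0.025 = 0.082365 m
ew = 1.0430 - 2*0.082365 = 0.87827 m
A = 0.25 * 0.87827^2 * tan(19.7080 deg)
A = 0.06908 m^2


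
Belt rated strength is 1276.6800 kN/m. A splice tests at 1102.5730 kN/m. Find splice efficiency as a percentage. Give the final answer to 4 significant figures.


Eff = 1102.5730 / 1276.6800 * 100
Eff = 86.36 %


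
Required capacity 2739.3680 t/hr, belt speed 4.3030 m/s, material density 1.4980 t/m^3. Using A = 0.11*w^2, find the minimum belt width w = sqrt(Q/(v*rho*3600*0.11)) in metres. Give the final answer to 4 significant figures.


A_req = 2739.3680 / (4.3030 * 1.4980 * 3600) = 0.11805 m^2
w = sqrt(0.11805 / 0.11)
w = 1.036 m


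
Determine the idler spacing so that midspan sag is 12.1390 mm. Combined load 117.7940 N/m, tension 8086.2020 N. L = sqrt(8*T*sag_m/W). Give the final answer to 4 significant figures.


sag = 12.1390/1000 = 0.012139 m
L = sqrt(8 * 8086.2020 * 0.012139 / 117.7940)
L = 2.582 m


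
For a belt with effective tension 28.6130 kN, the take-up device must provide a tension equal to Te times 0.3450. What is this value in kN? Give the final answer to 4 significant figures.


T_tu = 28.6130 * 0.3450
T_tu = 9.871 kN


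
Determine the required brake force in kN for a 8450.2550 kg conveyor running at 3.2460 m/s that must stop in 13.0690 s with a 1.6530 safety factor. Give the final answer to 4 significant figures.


F = 8450.2550 * 3.2460 / 13.0690 * 1.6530 / 1000
F = 3.469 kN


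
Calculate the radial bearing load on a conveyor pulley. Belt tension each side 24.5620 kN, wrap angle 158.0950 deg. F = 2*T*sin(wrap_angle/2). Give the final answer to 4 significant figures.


F = 2 * 24.5620 * sin(158.0950/2 deg)
F = 48.23 kN


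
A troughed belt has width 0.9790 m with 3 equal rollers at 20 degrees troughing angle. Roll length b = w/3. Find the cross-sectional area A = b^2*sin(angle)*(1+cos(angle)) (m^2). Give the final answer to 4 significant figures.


b = 0.9790/3 = 0.326333 m
A = 0.326333^2 * sin(20 deg) * (1 + cos(20 deg))
A = 0.07065 m^2


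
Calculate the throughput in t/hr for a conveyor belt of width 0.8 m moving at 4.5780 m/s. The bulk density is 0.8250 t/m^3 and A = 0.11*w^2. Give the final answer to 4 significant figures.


A = 0.11 * 0.8^2 = 0.0704 m^2
C = 0.0704 * 4.5780 * 0.8250 * 3600
C = 957.2 t/hr


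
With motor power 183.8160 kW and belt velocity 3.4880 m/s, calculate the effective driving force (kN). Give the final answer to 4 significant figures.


Te = P / v = 183.8160 / 3.4880
Te = 52.70 kN


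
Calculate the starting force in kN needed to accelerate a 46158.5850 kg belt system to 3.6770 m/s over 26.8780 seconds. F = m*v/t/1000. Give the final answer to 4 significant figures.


F = 46158.5850 * 3.6770 / 26.8780 / 1000
F = 6.315 kN


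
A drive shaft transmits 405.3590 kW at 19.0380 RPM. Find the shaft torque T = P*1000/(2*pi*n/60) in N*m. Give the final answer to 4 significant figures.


omega = 2*pi*19.0380/60 = 1.99365 rad/s
T = 405.3590*1000 / 1.99365
T = 203300 N*m


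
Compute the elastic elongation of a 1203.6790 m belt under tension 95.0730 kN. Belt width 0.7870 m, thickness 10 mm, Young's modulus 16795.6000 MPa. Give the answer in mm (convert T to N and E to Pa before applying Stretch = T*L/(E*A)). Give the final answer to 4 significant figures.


A = 0.7870 * 0.01 = 0.00787 m^2
Stretch = 95.0730*1000 * 1203.6790 / (16795.6000e6 * 0.00787) * 1000
Stretch = 865.8 mm


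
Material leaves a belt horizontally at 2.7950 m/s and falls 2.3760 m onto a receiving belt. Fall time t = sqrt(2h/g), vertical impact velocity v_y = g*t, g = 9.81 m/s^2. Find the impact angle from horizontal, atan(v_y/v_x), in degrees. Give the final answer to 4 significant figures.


t = sqrt(2*2.3760/9.81) = 0.695991 s
v_y = 9.81 * 0.695991 = 6.82767 m/s
angle = atan(6.82767 / 2.7950) = 67.74 deg


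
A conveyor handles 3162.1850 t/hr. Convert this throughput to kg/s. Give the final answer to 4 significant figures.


m_dot = 3162.1850 * 1000 / 3600
m_dot = 878.4 kg/s


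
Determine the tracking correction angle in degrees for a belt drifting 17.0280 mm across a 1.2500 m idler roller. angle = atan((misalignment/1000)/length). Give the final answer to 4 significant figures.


misalign_m = 17.0280 / 1000 = 0.017028 m
angle = atan(0.017028 / 1.2500)
angle = 0.7805 deg


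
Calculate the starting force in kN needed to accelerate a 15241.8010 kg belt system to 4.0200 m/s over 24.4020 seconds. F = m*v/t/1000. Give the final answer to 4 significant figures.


F = 15241.8010 * 4.0200 / 24.4020 / 1000
F = 2.511 kN


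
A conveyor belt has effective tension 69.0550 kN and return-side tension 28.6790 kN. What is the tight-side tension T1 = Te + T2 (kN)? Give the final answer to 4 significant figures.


T1 = Te + T2 = 69.0550 + 28.6790
T1 = 97.73 kN


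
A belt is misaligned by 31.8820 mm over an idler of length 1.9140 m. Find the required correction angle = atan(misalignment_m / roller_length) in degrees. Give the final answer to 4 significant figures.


misalign_m = 31.8820 / 1000 = 0.031882 m
angle = atan(0.031882 / 1.9140)
angle = 0.9543 deg


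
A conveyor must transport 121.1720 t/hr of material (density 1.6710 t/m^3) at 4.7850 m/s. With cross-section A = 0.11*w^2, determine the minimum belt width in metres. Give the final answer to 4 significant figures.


A_req = 121.1720 / (4.7850 * 1.6710 * 3600) = 0.00420961 m^2
w = sqrt(0.00420961 / 0.11)
w = 0.1956 m


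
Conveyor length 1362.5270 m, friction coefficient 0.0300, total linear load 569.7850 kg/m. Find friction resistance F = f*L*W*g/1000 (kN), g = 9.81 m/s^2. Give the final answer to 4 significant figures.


F = 0.0300 * 1362.5270 * 569.7850 * 9.81 / 1000
F = 228.5 kN
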